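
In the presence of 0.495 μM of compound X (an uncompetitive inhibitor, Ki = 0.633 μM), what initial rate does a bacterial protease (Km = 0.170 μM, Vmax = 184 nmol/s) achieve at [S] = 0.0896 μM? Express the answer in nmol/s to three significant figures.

50.0 nmol/s

With α = 1 + [I]/Ki = 1 + 0.495/0.633 = 1.782, the uncompetitive rate law is v = (Vmax/α)·[S] / (Km/α + [S]).
v = (184/1.782)×0.0896 / (0.170/1.782 + 0.0896) = 9.252/0.1850 = 50.0 nmol/s.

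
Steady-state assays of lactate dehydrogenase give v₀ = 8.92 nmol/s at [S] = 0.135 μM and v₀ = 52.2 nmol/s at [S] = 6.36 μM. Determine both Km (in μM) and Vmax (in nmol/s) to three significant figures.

Km = 0.748 μM; Vmax = 58.3 nmol/s

In reciprocal form, 1/v = (Km/Vmax)·(1/[S]) + 1/Vmax. The two points give (1/[S], 1/v) = (7.407, 0.1121) and (0.1572, 0.01916).
Slope = (0.1121 − 0.01916)/(7.407 − 0.1572) = 0.01282; intercept = 0.1121 − 0.01282×7.407 = 0.01714.
Vmax = 1/intercept = 58.3 nmol/s; Km = slope × Vmax = 0.01282 × 58.3 = 0.748 μM.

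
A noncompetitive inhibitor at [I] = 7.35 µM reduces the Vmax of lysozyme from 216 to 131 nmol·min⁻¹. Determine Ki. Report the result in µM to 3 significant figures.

Noncompetitive: Vmax,app = Vmax/α with α = 1 + [I]/Ki.
α = Vmax/Vmax,app = 216/131 = 1.649.
Since α = 1 + [I]/Ki, [I]/Ki = 1.649 − 1 = 0.6489 and Ki = 7.35/0.6489 = 11.3 µM.

11.3 µM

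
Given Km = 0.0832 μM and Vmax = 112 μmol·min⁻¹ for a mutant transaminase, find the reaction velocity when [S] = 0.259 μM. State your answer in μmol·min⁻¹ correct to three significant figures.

[S]/(Km+[S]) = 0.259/0.3422 = 0.7569, the fractional saturation.
v = 0.7569 × Vmax = 0.7569 × 112 = 84.8 μmol·min⁻¹.

84.8 μmol·min⁻¹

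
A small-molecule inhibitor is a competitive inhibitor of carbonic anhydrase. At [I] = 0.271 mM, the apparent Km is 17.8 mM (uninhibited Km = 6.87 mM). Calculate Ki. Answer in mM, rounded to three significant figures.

Competitive: Km,app = α·Km with α = 1 + [I]/Ki.
α = Km,app/Km = 17.8/6.87 = 2.591.
Since α = 1 + [I]/Ki, [I]/Ki = 2.591 − 1 = 1.591 and Ki = 0.271/1.591 = 0.170 mM.

0.170 mM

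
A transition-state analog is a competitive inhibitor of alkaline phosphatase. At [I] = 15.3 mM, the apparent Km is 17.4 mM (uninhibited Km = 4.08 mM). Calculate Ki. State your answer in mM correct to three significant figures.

4.69 mM

Competitive: Km,app = α·Km with α = 1 + [I]/Ki.
α = Km,app/Km = 17.4/4.08 = 4.265.
Since α = 1 + [I]/Ki, [I]/Ki = 4.265 − 1 = 3.265 and Ki = 15.3/3.265 = 4.69 mM.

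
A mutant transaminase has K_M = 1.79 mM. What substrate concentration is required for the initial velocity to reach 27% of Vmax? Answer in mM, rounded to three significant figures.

v/Vmax = [S]/(Km+[S]) = 0.27, so [S] = Km·0.27/(1 − 0.27) = 1.79 × 0.3699.
[S] = 0.662 mM.

0.662 mM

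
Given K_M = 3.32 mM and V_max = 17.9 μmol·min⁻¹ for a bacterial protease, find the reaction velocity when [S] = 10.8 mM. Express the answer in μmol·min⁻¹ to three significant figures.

[S]/(Km+[S]) = 10.8/14.12 = 0.7649, the fractional saturation.
v = 0.7649 × Vmax = 0.7649 × 17.9 = 13.7 μmol·min⁻¹.

13.7 μmol·min⁻¹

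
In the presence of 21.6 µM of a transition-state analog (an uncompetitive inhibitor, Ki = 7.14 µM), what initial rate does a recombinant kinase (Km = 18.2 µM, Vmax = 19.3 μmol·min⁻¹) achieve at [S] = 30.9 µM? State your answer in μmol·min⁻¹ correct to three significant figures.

4.18 μmol·min⁻¹

With α = 1 + [I]/Ki = 1 + 21.6/7.14 = 4.025, the uncompetitive rate law is v = (Vmax/α)·[S] / (Km/α + [S]).
v = (19.3/4.025)×30.9 / (18.2/4.025 + 30.9) = 148.2/35.42 = 4.18 μmol·min⁻¹.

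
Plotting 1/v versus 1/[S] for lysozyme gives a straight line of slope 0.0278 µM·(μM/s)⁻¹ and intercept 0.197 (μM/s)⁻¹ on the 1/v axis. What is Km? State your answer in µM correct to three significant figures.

0.141 µM

y-intercept = 1/Vmax ⇒ Vmax = 5.08 μM/s; slope = Km/Vmax ⇒ Km = slope × Vmax.
Km = 0.0278 × 5.08 = 0.141 µM.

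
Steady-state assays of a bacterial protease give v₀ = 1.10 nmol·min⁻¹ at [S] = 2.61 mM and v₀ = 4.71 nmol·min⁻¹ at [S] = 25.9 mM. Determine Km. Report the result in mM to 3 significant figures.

15.1 mM

From v = Vmax[S]/(Km+[S]), each point gives Vmax = v(Km+[S])/[S].
Equating: 1.10(Km+2.61)/2.61 = 4.71(Km+25.9)/25.9.
0.4215·Km + 1.10 = 0.1819·Km + 4.71, so (0.4215 − 0.1819)·Km = 4.71 − 1.10.
Km = 3.610/0.2396 = 15.1 mM; then Vmax = 1.10(15.1+2.61)/2.61 = 7.45 nmol·min⁻¹.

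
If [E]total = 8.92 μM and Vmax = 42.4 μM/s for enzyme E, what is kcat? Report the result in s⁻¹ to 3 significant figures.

kcat = Vmax/[E]total = 42.4 μM/s / 8.92 μM = 4.75 s⁻¹.

4.75 s⁻¹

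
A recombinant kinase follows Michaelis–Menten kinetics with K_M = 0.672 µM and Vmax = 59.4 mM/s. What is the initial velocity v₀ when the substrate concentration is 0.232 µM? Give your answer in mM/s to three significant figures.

[S]/(Km+[S]) = 0.232/0.9040 = 0.2566, the fractional saturation.
v = 0.2566 × Vmax = 0.2566 × 59.4 = 15.2 mM/s.

15.2 mM/s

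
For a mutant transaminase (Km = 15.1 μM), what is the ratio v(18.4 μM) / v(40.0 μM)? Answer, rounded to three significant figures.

0.757

The fractional saturations are [S]/(Km+[S]) = 40.0/55.10 = 0.7260 and 18.4/33.50 = 0.5493.
v₂/v₁ is just their ratio: 0.5493/0.7260 = 0.757.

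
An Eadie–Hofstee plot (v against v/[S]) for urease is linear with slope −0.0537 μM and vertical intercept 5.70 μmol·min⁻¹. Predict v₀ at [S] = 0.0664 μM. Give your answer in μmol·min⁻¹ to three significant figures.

In the Eadie–Hofstee form v = Vmax − Km·(v/[S]), the slope is −Km and the intercept is Vmax, so Km = 0.0537 μM and Vmax = 5.70 μmol·min⁻¹.
v = 5.70 × 0.0664/(0.0537 + 0.0664) = 3.15 μmol·min⁻¹.

3.15 μmol·min⁻¹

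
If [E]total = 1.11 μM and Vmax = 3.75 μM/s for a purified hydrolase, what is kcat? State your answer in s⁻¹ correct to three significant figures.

kcat = Vmax/[E]total = 3.75 μM/s / 1.11 μM = 3.38 s⁻¹.

3.38 s⁻¹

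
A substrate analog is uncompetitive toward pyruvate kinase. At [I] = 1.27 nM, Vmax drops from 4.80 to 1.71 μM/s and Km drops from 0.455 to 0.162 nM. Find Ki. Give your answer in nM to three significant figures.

0.703 nM

Uncompetitive: Vmax,app = Vmax/α (and Km,app = Km/α) with α = 1 + [I]/Ki.
α = Vmax/Vmax,app = 4.80/1.71 = 2.807.
Ki = [I]/(α − 1) = 1.27/1.807 = 0.703 nM.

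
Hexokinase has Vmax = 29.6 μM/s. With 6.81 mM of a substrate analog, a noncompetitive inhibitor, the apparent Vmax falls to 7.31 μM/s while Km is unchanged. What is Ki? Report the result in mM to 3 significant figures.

2.23 mM

Noncompetitive: Vmax,app = Vmax/α with α = 1 + [I]/Ki.
α = Vmax/Vmax,app = 29.6/7.31 = 4.049.
Since α = 1 + [I]/Ki, [I]/Ki = 4.049 − 1 = 3.049 and Ki = 6.81/3.049 = 2.23 mM.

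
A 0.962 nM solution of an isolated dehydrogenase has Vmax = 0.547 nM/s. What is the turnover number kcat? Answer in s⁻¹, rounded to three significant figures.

0.569 s⁻¹

kcat = Vmax/[E]total = 0.547 nM/s / 0.962 nM = 0.569 s⁻¹.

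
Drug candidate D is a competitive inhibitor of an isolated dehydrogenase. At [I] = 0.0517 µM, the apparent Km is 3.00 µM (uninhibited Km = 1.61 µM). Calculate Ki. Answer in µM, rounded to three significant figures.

0.0599 µM

Competitive: Km,app = α·Km with α = 1 + [I]/Ki.
α = Km,app/Km = 3.00/1.61 = 1.863.
Since α = 1 + [I]/Ki, [I]/Ki = 1.863 − 1 = 0.8634 and Ki = 0.0517/0.8634 = 0.0599 µM.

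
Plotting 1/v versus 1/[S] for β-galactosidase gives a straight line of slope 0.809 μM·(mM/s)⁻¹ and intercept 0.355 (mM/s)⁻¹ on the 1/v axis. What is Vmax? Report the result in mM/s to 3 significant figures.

2.82 mM/s

The y-intercept of a Lineweaver–Burk plot equals 1/Vmax, so Vmax = 1/0.355 = 2.82 mM/s.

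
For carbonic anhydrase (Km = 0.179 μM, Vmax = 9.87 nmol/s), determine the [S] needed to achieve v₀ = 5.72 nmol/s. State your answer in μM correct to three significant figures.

Rearranging v = Vmax[S]/(Km+[S]) gives [S] = Km·v/(Vmax − v).
[S] = 0.179 × 5.72 / (9.87 − 5.72) = 1.024/4.150 = 0.247 μM.

0.247 μM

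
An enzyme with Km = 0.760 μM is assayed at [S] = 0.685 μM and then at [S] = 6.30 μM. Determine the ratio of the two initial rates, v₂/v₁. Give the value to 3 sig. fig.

1.88

The fractional saturations are [S]/(Km+[S]) = 0.685/1.445 = 0.4740 and 6.30/7.060 = 0.8924.
v₂/v₁ is just their ratio: 0.8924/0.4740 = 1.88.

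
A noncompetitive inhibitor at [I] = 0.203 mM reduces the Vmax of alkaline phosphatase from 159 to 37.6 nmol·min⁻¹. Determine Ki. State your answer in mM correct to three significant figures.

0.0629 mM

Noncompetitive: Vmax,app = Vmax/α with α = 1 + [I]/Ki.
α = Vmax/Vmax,app = 159/37.6 = 4.229.
Ki = [I]/(α − 1) = 0.203/3.229 = 0.0629 mM.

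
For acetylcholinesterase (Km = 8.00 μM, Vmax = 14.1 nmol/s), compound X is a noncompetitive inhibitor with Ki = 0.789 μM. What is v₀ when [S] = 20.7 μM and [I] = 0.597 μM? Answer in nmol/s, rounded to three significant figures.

5.79 nmol/s

With α = 1 + [I]/Ki = 1 + 0.597/0.789 = 1.757, the noncompetitive rate law is v = (Vmax/α)·[S] / (Km + [S]).
v = (14.1/1.757)×20.7 / (8.00 + 20.7) = 166.2/28.70 = 5.79 nmol/s.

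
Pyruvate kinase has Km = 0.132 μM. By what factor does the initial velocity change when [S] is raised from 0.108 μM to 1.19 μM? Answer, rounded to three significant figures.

The fractional saturations are [S]/(Km+[S]) = 0.108/0.2400 = 0.4500 and 1.19/1.322 = 0.9002.
v₂/v₁ is just their ratio: 0.9002/0.4500 = 2.00.

2.00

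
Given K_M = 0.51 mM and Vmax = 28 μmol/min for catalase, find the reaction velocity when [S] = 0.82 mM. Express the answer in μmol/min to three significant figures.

17.3 μmol/min

[S]/(Km+[S]) = 0.82/1.330 = 0.6165, the fractional saturation.
v = 0.6165 × Vmax = 0.6165 × 28 = 17.3 μmol/min.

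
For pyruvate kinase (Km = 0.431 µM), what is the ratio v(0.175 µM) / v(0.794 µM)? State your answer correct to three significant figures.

0.446

Since Vmax cancels, v₂/v₁ = [S]₂(Km+[S]₁) / [S]₁(Km+[S]₂).
= 0.175×(0.431+0.794) / (0.794×(0.431+0.175)) = 0.2144/0.4812 = 0.446.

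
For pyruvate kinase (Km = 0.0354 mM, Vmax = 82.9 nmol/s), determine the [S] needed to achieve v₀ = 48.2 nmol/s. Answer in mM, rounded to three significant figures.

0.0492 mM

The required fractional saturation is v/Vmax = 48.2/82.9 = 0.5814.
Then [S]/(Km+[S]) = 0.5814 ⇒ [S] = 0.0354 × 0.5814/(1 − 0.5814) = 0.0492 mM.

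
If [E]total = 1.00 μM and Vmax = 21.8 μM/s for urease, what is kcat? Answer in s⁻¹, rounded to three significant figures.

kcat = Vmax/[E]total = 21.8 μM/s / 1.00 μM = 21.8 s⁻¹.

21.8 s⁻¹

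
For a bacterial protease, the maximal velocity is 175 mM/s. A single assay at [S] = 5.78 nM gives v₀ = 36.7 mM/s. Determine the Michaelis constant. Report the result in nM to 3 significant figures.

21.8 nM

From v = Vmax[S]/(Km+[S]), Km = [S](Vmax − v)/v.
Km = 5.78 × (175 − 36.7) / 36.7 = 799.4/36.7 = 21.8 nM.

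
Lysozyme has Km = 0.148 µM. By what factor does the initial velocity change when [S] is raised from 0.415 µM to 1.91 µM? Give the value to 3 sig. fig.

1.26

Since Vmax cancels, v₂/v₁ = [S]₂(Km+[S]₁) / [S]₁(Km+[S]₂).
= 1.91×(0.148+0.415) / (0.415×(0.148+1.91)) = 1.075/0.8541 = 1.26.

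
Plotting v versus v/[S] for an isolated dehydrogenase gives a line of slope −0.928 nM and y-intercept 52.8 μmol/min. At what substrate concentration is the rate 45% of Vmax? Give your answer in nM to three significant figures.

0.759 nM

The Eadie–Hofstee slope gives Km = 0.928 nM (slope = −Km).
v/Vmax = [S]/(Km+[S]) = 0.45 ⇒ [S] = Km·0.45/(1−0.45) = 0.928 × 0.8182 = 0.759 nM.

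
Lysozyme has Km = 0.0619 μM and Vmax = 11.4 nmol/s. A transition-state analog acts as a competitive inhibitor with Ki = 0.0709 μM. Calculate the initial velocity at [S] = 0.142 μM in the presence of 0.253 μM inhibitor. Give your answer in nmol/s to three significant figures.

α = 1 + [I]/Ki = 1 + 0.253/0.0709 = 4.568.
For a competitive inhibitor, Vmax is unchanged and the apparent Km becomes α·Km: Km,app = 0.283 μM, Vmax,app = 11.4 nmol/s.
v = Vmax,app·[S]/(Km,app + [S]) = 11.4 × 0.142/(0.283 + 0.142) = 3.81 nmol/s.

3.81 nmol/s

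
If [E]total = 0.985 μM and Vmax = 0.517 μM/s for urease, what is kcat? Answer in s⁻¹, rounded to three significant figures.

0.525 s⁻¹

kcat = Vmax/[E]total = 0.517 μM/s / 0.985 μM = 0.525 s⁻¹.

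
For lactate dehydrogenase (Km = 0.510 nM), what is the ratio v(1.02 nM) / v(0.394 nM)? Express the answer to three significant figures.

1.53

Since Vmax cancels, v₂/v₁ = [S]₂(Km+[S]₁) / [S]₁(Km+[S]₂).
= 1.02×(0.510+0.394) / (0.394×(0.510+1.02)) = 0.9221/0.6028 = 1.53.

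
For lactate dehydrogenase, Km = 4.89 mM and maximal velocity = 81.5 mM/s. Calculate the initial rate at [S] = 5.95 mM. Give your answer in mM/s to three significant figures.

[S]/(Km+[S]) = 5.95/10.84 = 0.5489, the fractional saturation.
v = 0.5489 × Vmax = 0.5489 × 81.5 = 44.7 mM/s.

44.7 mM/s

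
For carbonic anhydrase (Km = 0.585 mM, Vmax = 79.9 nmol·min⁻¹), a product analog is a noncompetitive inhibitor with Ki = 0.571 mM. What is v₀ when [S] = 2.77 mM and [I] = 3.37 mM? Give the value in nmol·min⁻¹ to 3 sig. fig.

α = 1 + [I]/Ki = 1 + 3.37/0.571 = 6.902.
For a noncompetitive inhibitor, Vmax is reduced to Vmax/α while Km is unchanged: Km,app = 0.585 mM, Vmax,app = 11.6 nmol·min⁻¹.
v = Vmax,app·[S]/(Km,app + [S]) = 11.6 × 2.77/(0.585 + 2.77) = 9.56 nmol·min⁻¹.

9.56 nmol·min⁻¹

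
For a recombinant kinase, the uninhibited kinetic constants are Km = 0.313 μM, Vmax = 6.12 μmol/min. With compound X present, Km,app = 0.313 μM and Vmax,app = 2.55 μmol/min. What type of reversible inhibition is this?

noncompetitive

Vmax decreases (6.12 → 2.55 μmol/min) while Km is unchanged — pure noncompetitive inhibition.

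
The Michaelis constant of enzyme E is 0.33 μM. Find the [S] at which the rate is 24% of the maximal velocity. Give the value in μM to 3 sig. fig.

v/Vmax = [S]/(Km+[S]) = 0.24, so [S] = Km·0.24/(1 − 0.24) = 0.33 × 0.3158.
[S] = 0.104 μM.

0.104 μM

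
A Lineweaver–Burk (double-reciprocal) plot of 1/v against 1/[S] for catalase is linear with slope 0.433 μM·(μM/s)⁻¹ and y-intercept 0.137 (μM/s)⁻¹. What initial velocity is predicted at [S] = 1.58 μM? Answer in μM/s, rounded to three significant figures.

The y-intercept is 1/Vmax, so Vmax = 1/0.137 = 7.30 μM/s.
The slope is Km/Vmax, so Km = 0.433 × 7.30 = 3.16 μM.
Then v = 7.30 × 1.58/(3.16 + 1.58) = 2.43 μM/s.

2.43 μM/s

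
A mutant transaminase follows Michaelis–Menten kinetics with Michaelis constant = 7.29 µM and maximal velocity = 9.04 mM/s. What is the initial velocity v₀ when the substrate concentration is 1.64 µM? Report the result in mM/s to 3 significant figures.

1.66 mM/s

[S]/(Km+[S]) = 1.64/8.930 = 0.1837, the fractional saturation.
v = 0.1837 × Vmax = 0.1837 × 9.04 = 1.66 mM/s.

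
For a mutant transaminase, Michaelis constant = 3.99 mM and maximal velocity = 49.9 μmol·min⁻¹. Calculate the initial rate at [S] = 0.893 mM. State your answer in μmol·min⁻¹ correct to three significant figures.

9.13 μmol·min⁻¹

[S]/(Km+[S]) = 0.893/4.883 = 0.1829, the fractional saturation.
v = 0.1829 × Vmax = 0.1829 × 49.9 = 9.13 μmol·min⁻¹.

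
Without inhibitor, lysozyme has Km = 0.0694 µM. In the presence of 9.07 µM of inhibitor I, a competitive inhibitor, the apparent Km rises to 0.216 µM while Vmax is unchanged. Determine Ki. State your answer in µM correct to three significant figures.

Competitive: Km,app = α·Km with α = 1 + [I]/Ki.
α = Km,app/Km = 0.216/0.0694 = 3.112.
Since α = 1 + [I]/Ki, [I]/Ki = 3.112 − 1 = 2.112 and Ki = 9.07/2.112 = 4.29 µM.

4.29 µM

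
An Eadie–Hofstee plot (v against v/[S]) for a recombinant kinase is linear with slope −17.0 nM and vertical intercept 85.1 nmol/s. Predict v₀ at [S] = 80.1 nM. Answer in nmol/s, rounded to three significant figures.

In the Eadie–Hofstee form v = Vmax − Km·(v/[S]), the slope is −Km and the intercept is Vmax, so Km = 17.0 nM and Vmax = 85.1 nmol/s.
v = 85.1 × 80.1/(17.0 + 80.1) = 70.2 nmol/s.

70.2 nmol/s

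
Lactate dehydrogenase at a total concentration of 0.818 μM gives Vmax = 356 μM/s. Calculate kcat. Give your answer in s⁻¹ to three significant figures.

435 s⁻¹

kcat = Vmax/[E]total = 356 μM/s / 0.818 μM = 435 s⁻¹.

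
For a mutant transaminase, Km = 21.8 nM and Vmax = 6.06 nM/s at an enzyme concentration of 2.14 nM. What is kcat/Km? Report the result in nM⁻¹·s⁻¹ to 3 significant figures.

0.130 nM⁻¹·s⁻¹

kcat = Vmax/[E]total = 6.06/2.14 = 2.83 s⁻¹.
kcat/Km = 2.83/21.8 = 0.130 nM⁻¹·s⁻¹.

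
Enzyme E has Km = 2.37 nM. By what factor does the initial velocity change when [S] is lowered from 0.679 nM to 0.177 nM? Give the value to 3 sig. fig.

0.312

Since Vmax cancels, v₂/v₁ = [S]₂(Km+[S]₁) / [S]₁(Km+[S]₂).
= 0.177×(2.37+0.679) / (0.679×(2.37+0.177)) = 0.5397/1.729 = 0.312.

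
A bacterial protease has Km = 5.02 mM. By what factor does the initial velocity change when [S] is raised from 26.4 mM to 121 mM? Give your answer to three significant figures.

Since Vmax cancels, v₂/v₁ = [S]₂(Km+[S]₁) / [S]₁(Km+[S]₂).
= 121×(5.02+26.4) / (26.4×(5.02+121)) = 3802/3327 = 1.14.

1.14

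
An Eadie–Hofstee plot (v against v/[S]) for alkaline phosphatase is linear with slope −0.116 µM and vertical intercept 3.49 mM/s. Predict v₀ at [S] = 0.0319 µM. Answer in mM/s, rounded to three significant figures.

0.753 mM/s

In the Eadie–Hofstee form v = Vmax − Km·(v/[S]), the slope is −Km and the intercept is Vmax, so Km = 0.116 µM and Vmax = 3.49 mM/s.
v = 3.49 × 0.0319/(0.116 + 0.0319) = 0.753 mM/s.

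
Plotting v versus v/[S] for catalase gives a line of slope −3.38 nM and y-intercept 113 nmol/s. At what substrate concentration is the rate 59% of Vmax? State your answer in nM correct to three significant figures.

The Eadie–Hofstee slope gives Km = 3.38 nM (slope = −Km).
v/Vmax = [S]/(Km+[S]) = 0.59 ⇒ [S] = Km·0.59/(1−0.59) = 3.38 × 1.439 = 4.86 nM.

4.86 nM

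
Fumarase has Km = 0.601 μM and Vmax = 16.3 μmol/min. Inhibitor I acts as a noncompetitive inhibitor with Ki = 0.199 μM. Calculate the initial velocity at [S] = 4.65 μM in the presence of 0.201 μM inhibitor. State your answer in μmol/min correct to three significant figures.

7.18 μmol/min

α = 1 + [I]/Ki = 1 + 0.201/0.199 = 2.010.
For a noncompetitive inhibitor, Vmax is reduced to Vmax/α while Km is unchanged: Km,app = 0.601 μM, Vmax,app = 8.11 μmol/min.
v = Vmax,app·[S]/(Km,app + [S]) = 8.11 × 4.65/(0.601 + 4.65) = 7.18 μmol/min.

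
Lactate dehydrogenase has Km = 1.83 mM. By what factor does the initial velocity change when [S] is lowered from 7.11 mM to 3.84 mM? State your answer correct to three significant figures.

Since Vmax cancels, v₂/v₁ = [S]₂(Km+[S]₁) / [S]₁(Km+[S]₂).
= 3.84×(1.83+7.11) / (7.11×(1.83+3.84)) = 34.33/40.31 = 0.852.

0.852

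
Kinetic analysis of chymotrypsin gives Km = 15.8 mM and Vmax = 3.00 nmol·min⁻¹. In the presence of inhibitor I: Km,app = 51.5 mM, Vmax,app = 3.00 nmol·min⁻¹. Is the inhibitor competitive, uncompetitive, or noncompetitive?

competitive

Km increases (15.8 → 51.5 mM) while Vmax is unchanged — the hallmark of competitive inhibition.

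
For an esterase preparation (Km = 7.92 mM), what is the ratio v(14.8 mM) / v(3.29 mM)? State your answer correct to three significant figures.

2.22

The fractional saturations are [S]/(Km+[S]) = 3.29/11.21 = 0.2935 and 14.8/22.72 = 0.6514.
v₂/v₁ is just their ratio: 0.6514/0.2935 = 2.22.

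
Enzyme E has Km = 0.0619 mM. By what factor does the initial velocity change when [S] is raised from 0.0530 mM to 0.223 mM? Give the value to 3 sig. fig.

The fractional saturations are [S]/(Km+[S]) = 0.0530/0.1149 = 0.4613 and 0.223/0.2849 = 0.7827.
v₂/v₁ is just their ratio: 0.7827/0.4613 = 1.70.

1.70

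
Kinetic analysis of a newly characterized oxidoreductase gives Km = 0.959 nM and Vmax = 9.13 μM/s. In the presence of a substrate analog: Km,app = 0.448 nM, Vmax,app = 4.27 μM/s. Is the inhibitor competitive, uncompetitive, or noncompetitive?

Both Km and Vmax decrease by the same factor (~2.14-fold) — characteristic of uncompetitive inhibition.

uncompetitive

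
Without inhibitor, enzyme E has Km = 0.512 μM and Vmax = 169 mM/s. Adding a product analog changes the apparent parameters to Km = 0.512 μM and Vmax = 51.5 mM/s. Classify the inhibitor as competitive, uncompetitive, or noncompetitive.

Vmax decreases (169 → 51.5 mM/s) while Km is unchanged — pure noncompetitive inhibition.

noncompetitive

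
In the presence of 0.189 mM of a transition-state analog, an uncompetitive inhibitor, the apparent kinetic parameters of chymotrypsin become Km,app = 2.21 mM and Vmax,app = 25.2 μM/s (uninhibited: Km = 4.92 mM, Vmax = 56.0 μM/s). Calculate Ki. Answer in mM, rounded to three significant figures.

0.155 mM

Uncompetitive: Vmax,app = Vmax/α (and Km,app = Km/α) with α = 1 + [I]/Ki.
α = Vmax/Vmax,app = 56.0/25.2 = 2.222.
Since α = 1 + [I]/Ki, [I]/Ki = 2.222 − 1 = 1.222 and Ki = 0.189/1.222 = 0.155 mM.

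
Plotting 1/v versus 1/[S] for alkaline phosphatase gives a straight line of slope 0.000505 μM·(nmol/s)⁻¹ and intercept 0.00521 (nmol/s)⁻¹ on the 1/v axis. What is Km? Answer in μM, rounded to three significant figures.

0.0969 μM

y-intercept = 1/Vmax ⇒ Vmax = 192 nmol/s; slope = Km/Vmax ⇒ Km = slope × Vmax.
Km = 0.000505 × 192 = 0.0969 μM.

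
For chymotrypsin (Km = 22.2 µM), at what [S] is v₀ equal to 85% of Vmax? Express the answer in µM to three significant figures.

126 µM

v/Vmax = [S]/(Km+[S]) = 0.85, so [S] = Km·0.85/(1 − 0.85) = 22.2 × 5.667.
[S] = 126 µM.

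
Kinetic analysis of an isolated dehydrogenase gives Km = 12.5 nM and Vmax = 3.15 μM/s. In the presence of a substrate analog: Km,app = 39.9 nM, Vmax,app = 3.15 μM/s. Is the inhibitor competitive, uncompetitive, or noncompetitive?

competitive

Km increases (12.5 → 39.9 nM) while Vmax is unchanged — the hallmark of competitive inhibition.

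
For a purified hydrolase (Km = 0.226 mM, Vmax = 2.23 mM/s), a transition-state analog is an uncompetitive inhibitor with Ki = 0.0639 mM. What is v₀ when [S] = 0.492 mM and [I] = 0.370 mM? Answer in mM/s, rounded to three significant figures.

0.308 mM/s

α = 1 + [I]/Ki = 1 + 0.370/0.0639 = 6.790.
For an uncompetitive inhibitor, both parameters are divided by α, giving Vmax/α and Km/α: Km,app = 0.0333 mM, Vmax,app = 0.328 mM/s.
v = Vmax,app·[S]/(Km,app + [S]) = 0.328 × 0.492/(0.0333 + 0.492) = 0.308 mM/s.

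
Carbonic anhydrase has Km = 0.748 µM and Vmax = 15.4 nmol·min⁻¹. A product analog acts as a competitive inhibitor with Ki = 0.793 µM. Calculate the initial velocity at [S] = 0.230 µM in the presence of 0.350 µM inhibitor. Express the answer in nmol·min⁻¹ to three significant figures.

α = 1 + [I]/Ki = 1 + 0.350/0.793 = 1.441.
For a competitive inhibitor, Vmax is unchanged and the apparent Km becomes α·Km: Km,app = 1.08 µM, Vmax,app = 15.4 nmol·min⁻¹.
v = Vmax,app·[S]/(Km,app + [S]) = 15.4 × 0.230/(1.08 + 0.230) = 2.71 nmol·min⁻¹.

2.71 nmol·min⁻¹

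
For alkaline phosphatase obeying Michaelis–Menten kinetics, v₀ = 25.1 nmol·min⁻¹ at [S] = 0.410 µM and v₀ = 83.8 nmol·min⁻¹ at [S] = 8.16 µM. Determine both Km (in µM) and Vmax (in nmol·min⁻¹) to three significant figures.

In reciprocal form, 1/v = (Km/Vmax)·(1/[S]) + 1/Vmax. The two points give (1/[S], 1/v) = (2.439, 0.03984) and (0.1225, 0.01193).
Slope = (0.03984 − 0.01193)/(2.439 − 0.1225) = 0.01205; intercept = 0.03984 − 0.01205×2.439 = 0.01046.
Vmax = 1/intercept = 95.6 nmol·min⁻¹; Km = slope × Vmax = 0.01205 × 95.6 = 1.15 µM.

Km = 1.15 µM; Vmax = 95.6 nmol·min⁻¹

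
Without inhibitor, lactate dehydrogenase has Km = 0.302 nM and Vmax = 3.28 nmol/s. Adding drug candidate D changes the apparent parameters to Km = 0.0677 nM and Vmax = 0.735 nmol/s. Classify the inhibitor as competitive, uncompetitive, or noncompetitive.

uncompetitive

Both Km and Vmax decrease by the same factor (~4.46-fold) — characteristic of uncompetitive inhibition.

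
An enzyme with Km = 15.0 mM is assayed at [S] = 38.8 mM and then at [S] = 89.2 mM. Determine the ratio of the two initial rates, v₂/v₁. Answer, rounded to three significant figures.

1.19

Since Vmax cancels, v₂/v₁ = [S]₂(Km+[S]₁) / [S]₁(Km+[S]₂).
= 89.2×(15.0+38.8) / (38.8×(15.0+89.2)) = 4799/4043 = 1.19.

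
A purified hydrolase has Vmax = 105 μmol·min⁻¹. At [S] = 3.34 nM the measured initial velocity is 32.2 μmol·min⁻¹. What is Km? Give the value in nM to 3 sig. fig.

7.55 nM

From v = Vmax[S]/(Km+[S]), Km = [S](Vmax − v)/v.
Km = 3.34 × (105 − 32.2) / 32.2 = 243.2/32.2 = 7.55 nM.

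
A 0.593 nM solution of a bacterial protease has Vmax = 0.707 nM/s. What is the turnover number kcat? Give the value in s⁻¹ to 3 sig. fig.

1.19 s⁻¹

kcat = Vmax/[E]total = 0.707 nM/s / 0.593 nM = 1.19 s⁻¹.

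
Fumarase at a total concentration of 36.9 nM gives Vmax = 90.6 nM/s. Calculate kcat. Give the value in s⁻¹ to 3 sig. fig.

2.46 s⁻¹

kcat = Vmax/[E]total = 90.6 nM/s / 36.9 nM = 2.46 s⁻¹.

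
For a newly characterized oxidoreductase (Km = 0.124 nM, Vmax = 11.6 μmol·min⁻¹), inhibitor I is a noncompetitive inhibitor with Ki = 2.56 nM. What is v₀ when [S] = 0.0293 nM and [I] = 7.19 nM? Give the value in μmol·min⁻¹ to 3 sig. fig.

With α = 1 + [I]/Ki = 1 + 7.19/2.56 = 3.809, the noncompetitive rate law is v = (Vmax/α)·[S] / (Km + [S]).
v = (11.6/3.809)×0.0293 / (0.124 + 0.0293) = 0.08924/0.1533 = 0.582 μmol·min⁻¹.

0.582 μmol·min⁻¹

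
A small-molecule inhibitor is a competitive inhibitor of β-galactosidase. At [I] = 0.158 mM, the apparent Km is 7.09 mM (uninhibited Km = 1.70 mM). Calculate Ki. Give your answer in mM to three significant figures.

0.0498 mM

Competitive: Km,app = α·Km with α = 1 + [I]/Ki.
α = Km,app/Km = 7.09/1.70 = 4.171.
Since α = 1 + [I]/Ki, [I]/Ki = 4.171 − 1 = 3.171 and Ki = 0.158/3.171 = 0.0498 mM.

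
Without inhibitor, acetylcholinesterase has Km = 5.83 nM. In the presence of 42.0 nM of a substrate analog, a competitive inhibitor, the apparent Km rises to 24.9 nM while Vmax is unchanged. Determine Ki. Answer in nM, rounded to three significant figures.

12.8 nM

Competitive: Km,app = α·Km with α = 1 + [I]/Ki.
α = Km,app/Km = 24.9/5.83 = 4.271.
Ki = [I]/(α − 1) = 42.0/3.271 = 12.8 nM.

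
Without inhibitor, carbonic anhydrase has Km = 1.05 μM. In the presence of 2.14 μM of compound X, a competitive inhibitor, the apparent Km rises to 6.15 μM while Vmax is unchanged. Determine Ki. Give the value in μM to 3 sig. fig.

Competitive: Km,app = α·Km with α = 1 + [I]/Ki.
α = Km,app/Km = 6.15/1.05 = 5.857.
Ki = [I]/(α − 1) = 2.14/4.857 = 0.441 μM.

0.441 μM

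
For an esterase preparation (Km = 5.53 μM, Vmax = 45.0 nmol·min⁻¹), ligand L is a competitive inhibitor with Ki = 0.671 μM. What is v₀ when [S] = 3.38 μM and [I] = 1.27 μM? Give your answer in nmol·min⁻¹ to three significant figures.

7.85 nmol·min⁻¹

With α = 1 + [I]/Ki = 1 + 1.27/0.671 = 2.893, the competitive rate law is v = Vmax[S] / (αKm + [S]).
v = 45.0×3.38 / (2.893×5.53 + 3.38) = 152.1/19.38 = 7.85 nmol·min⁻¹.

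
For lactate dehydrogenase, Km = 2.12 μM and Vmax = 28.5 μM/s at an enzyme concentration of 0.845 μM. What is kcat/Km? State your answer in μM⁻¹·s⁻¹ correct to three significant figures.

kcat = Vmax/[E]total = 28.5/0.845 = 33.7 s⁻¹.
kcat/Km = 33.7/2.12 = 15.9 μM⁻¹·s⁻¹.

15.9 μM⁻¹·s⁻¹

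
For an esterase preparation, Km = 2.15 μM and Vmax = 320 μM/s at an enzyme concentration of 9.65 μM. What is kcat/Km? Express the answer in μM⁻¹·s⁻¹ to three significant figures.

15.4 μM⁻¹·s⁻¹

kcat = Vmax/[E]total = 320/9.65 = 33.2 s⁻¹.
kcat/Km = 33.2/2.15 = 15.4 μM⁻¹·s⁻¹.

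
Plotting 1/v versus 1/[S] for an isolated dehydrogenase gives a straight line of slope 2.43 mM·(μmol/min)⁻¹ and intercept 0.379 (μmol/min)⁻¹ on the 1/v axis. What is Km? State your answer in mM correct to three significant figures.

y-intercept = 1/Vmax ⇒ Vmax = 2.64 μmol/min; slope = Km/Vmax ⇒ Km = slope × Vmax.
Km = 2.43 × 2.64 = 6.41 mM.

6.41 mM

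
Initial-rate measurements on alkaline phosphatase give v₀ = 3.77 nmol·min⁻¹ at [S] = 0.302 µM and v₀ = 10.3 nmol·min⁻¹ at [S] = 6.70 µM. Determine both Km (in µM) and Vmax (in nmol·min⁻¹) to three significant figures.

From v = Vmax[S]/(Km+[S]), each point gives Vmax = v(Km+[S])/[S].
Equating: 3.77(Km+0.302)/0.302 = 10.3(Km+6.70)/6.70.
12.48·Km + 3.77 = 1.537·Km + 10.3, so (12.48 − 1.537)·Km = 10.3 − 3.77.
Km = 6.530/10.95 = 0.597 µM; then Vmax = 3.77(0.597+0.302)/0.302 = 11.2 nmol·min⁻¹.

Km = 0.597 µM; Vmax = 11.2 nmol·min⁻¹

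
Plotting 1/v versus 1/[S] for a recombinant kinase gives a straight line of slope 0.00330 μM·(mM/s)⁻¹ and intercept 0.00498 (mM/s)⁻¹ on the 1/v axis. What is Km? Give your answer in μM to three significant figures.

0.663 μM

y-intercept = 1/Vmax ⇒ Vmax = 201 mM/s; slope = Km/Vmax ⇒ Km = slope × Vmax.
Km = 0.00330 × 201 = 0.663 μM.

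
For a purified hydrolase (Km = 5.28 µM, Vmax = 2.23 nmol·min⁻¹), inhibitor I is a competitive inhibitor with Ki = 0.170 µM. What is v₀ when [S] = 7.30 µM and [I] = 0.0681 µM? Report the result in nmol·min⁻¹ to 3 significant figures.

1.11 nmol·min⁻¹

With α = 1 + [I]/Ki = 1 + 0.0681/0.170 = 1.401, the competitive rate law is v = Vmax[S] / (αKm + [S]).
v = 2.23×7.30 / (1.401×5.28 + 7.30) = 16.28/14.70 = 1.11 nmol·min⁻¹.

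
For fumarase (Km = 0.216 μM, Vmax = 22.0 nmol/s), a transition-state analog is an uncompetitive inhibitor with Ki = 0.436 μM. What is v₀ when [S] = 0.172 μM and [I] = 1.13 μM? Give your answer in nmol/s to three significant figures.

4.54 nmol/s

With α = 1 + [I]/Ki = 1 + 1.13/0.436 = 3.592, the uncompetitive rate law is v = (Vmax/α)·[S] / (Km/α + [S]).
v = (22.0/3.592)×0.172 / (0.216/3.592 + 0.172) = 1.054/0.2321 = 4.54 nmol/s.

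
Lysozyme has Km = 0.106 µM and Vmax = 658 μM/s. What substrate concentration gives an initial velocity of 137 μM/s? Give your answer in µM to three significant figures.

Rearranging v = Vmax[S]/(Km+[S]) gives [S] = Km·v/(Vmax − v).
[S] = 0.106 × 137 / (658 − 137) = 14.52/521.0 = 0.0279 µM.

0.0279 µM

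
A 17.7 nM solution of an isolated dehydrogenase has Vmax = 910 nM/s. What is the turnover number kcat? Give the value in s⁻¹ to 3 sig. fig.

51.4 s⁻¹

kcat = Vmax/[E]total = 910 nM/s / 17.7 nM = 51.4 s⁻¹.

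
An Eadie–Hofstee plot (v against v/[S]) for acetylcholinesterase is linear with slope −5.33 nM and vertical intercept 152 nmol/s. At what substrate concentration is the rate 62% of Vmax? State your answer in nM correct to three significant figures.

8.70 nM

The Eadie–Hofstee slope gives Km = 5.33 nM (slope = −Km).
v/Vmax = [S]/(Km+[S]) = 0.62 ⇒ [S] = Km·0.62/(1−0.62) = 5.33 × 1.632 = 8.70 nM.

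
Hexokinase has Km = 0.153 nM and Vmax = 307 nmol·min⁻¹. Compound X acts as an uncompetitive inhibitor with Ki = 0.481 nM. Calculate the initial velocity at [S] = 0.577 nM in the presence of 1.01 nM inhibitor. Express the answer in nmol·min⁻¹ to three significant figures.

91.2 nmol·min⁻¹

α = 1 + [I]/Ki = 1 + 1.01/0.481 = 3.100.
For an uncompetitive inhibitor, both parameters are divided by α, giving Vmax/α and Km/α: Km,app = 0.0494 nM, Vmax,app = 99.0 nmol·min⁻¹.
v = Vmax,app·[S]/(Km,app + [S]) = 99.0 × 0.577/(0.0494 + 0.577) = 91.2 nmol·min⁻¹.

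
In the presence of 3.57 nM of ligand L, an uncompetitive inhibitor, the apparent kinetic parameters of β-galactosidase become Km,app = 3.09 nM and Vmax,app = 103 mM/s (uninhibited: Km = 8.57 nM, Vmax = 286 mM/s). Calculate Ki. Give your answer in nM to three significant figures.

2.01 nM

Uncompetitive: Vmax,app = Vmax/α (and Km,app = Km/α) with α = 1 + [I]/Ki.
α = Vmax/Vmax,app = 286/103 = 2.777.
Ki = [I]/(α − 1) = 3.57/1.777 = 2.01 nM.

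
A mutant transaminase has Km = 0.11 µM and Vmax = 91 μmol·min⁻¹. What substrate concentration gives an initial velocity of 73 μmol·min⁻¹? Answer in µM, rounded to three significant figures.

Rearranging v = Vmax[S]/(Km+[S]) gives [S] = Km·v/(Vmax − v).
[S] = 0.11 × 73 / (91 − 73) = 8.030/18.00 = 0.446 µM.

0.446 µM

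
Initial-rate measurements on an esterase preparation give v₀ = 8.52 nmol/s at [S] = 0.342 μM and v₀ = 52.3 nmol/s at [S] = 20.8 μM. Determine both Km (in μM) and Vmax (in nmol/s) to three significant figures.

In reciprocal form, 1/v = (Km/Vmax)·(1/[S]) + 1/Vmax. The two points give (1/[S], 1/v) = (2.924, 0.1174) and (0.04808, 0.01912).
Slope = (0.1174 − 0.01912)/(2.924 − 0.04808) = 0.03416; intercept = 0.1174 − 0.03416×2.924 = 0.01748.
Vmax = 1/intercept = 57.2 nmol/s; Km = slope × Vmax = 0.03416 × 57.2 = 1.95 μM.

Km = 1.95 μM; Vmax = 57.2 nmol/s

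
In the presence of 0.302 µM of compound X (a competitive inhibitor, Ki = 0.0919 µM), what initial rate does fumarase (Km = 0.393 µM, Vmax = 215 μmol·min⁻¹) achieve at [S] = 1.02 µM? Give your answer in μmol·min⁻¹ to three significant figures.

81.1 μmol·min⁻¹

α = 1 + [I]/Ki = 1 + 0.302/0.0919 = 4.286.
For a competitive inhibitor, Vmax is unchanged and the apparent Km becomes α·Km: Km,app = 1.68 µM, Vmax,app = 215 μmol·min⁻¹.
v = Vmax,app·[S]/(Km,app + [S]) = 215 × 1.02/(1.68 + 1.02) = 81.1 μmol·min⁻¹.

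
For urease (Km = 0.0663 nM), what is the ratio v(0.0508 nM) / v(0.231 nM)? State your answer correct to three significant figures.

Since Vmax cancels, v₂/v₁ = [S]₂(Km+[S]₁) / [S]₁(Km+[S]₂).
= 0.0508×(0.0663+0.231) / (0.231×(0.0663+0.0508)) = 0.01510/0.02705 = 0.558.

0.558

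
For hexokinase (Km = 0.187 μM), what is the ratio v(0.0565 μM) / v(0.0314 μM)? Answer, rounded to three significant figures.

1.61

The fractional saturations are [S]/(Km+[S]) = 0.0314/0.2184 = 0.1438 and 0.0565/0.2435 = 0.2320.
v₂/v₁ is just their ratio: 0.2320/0.1438 = 1.61.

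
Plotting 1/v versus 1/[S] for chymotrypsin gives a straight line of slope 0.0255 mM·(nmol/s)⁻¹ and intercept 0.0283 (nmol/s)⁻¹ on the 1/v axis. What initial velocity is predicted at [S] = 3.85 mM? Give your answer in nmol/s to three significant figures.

28.6 nmol/s

The y-intercept is 1/Vmax, so Vmax = 1/0.0283 = 35.3 nmol/s.
The slope is Km/Vmax, so Km = 0.0255 × 35.3 = 0.901 mM.
Then v = 35.3 × 3.85/(0.901 + 3.85) = 28.6 nmol/s.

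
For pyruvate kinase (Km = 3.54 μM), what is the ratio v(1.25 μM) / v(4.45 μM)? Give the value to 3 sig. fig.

0.469

Since Vmax cancels, v₂/v₁ = [S]₂(Km+[S]₁) / [S]₁(Km+[S]₂).
= 1.25×(3.54+4.45) / (4.45×(3.54+1.25)) = 9.988/21.32 = 0.469.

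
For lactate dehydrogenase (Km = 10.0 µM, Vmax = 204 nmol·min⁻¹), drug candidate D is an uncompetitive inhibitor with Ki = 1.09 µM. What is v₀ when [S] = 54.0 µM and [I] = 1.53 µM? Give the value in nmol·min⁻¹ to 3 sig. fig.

α = 1 + [I]/Ki = 1 + 1.53/1.09 = 2.404.
For an uncompetitive inhibitor, both parameters are divided by α, giving Vmax/α and Km/α: Km,app = 4.16 µM, Vmax,app = 84.9 nmol·min⁻¹.
v = Vmax,app·[S]/(Km,app + [S]) = 84.9 × 54.0/(4.16 + 54.0) = 78.8 nmol·min⁻¹.

78.8 nmol·min⁻¹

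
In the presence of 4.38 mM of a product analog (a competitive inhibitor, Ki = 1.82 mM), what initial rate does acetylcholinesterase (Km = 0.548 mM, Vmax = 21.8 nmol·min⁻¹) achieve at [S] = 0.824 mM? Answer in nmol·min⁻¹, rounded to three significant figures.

With α = 1 + [I]/Ki = 1 + 4.38/1.82 = 3.407, the competitive rate law is v = Vmax[S] / (αKm + [S]).
v = 21.8×0.824 / (3.407×0.548 + 0.824) = 17.96/2.691 = 6.68 nmol·min⁻¹.

6.68 nmol·min⁻¹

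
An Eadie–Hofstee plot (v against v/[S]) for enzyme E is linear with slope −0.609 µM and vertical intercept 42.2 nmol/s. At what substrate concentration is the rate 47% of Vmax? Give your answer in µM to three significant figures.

The Eadie–Hofstee slope gives Km = 0.609 µM (slope = −Km).
v/Vmax = [S]/(Km+[S]) = 0.47 ⇒ [S] = Km·0.47/(1−0.47) = 0.609 × 0.8868 = 0.540 µM.

0.540 µM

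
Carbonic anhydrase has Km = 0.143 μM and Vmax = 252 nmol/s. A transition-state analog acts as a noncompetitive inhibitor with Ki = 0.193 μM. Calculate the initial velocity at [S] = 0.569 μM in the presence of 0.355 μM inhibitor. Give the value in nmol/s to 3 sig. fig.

α = 1 + [I]/Ki = 1 + 0.355/0.193 = 2.839.
For a noncompetitive inhibitor, Vmax is reduced to Vmax/α while Km is unchanged: Km,app = 0.143 μM, Vmax,app = 88.8 nmol/s.
v = Vmax,app·[S]/(Km,app + [S]) = 88.8 × 0.569/(0.143 + 0.569) = 70.9 nmol/s.

70.9 nmol/s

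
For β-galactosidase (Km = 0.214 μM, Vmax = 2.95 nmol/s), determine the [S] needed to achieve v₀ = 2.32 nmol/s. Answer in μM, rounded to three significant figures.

0.788 μM

Rearranging v = Vmax[S]/(Km+[S]) gives [S] = Km·v/(Vmax − v).
[S] = 0.214 × 2.32 / (2.95 − 2.32) = 0.4965/0.6300 = 0.788 μM.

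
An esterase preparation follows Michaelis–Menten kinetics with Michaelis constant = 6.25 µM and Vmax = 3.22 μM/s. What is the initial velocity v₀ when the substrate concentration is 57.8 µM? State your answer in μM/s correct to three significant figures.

2.91 μM/s

[S]/(Km+[S]) = 57.8/64.05 = 0.9024, the fractional saturation.
v = 0.9024 × Vmax = 0.9024 × 3.22 = 2.91 μM/s.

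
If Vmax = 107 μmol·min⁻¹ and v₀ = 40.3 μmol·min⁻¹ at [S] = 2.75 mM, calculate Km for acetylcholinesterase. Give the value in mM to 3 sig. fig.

4.55 mM

v/Vmax = 40.3/107 = 0.3766 = [S]/(Km+[S]).
So Km + [S] = [S]/0.3766 = 7.301 mM, giving Km = 7.301 − 2.75 = 4.55 mM.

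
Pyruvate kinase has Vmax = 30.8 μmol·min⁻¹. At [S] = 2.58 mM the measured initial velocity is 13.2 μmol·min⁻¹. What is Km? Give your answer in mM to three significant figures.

v/Vmax = 13.2/30.8 = 0.4286 = [S]/(Km+[S]).
So Km + [S] = [S]/0.4286 = 6.020 mM, giving Km = 6.020 − 2.58 = 3.44 mM.

3.44 mM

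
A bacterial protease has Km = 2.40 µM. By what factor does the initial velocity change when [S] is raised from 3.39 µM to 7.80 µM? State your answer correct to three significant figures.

1.31

Since Vmax cancels, v₂/v₁ = [S]₂(Km+[S]₁) / [S]₁(Km+[S]₂).
= 7.80×(2.40+3.39) / (3.39×(2.40+7.80)) = 45.16/34.58 = 1.31.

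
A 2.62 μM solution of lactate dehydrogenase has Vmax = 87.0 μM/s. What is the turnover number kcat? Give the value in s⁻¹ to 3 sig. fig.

33.2 s⁻¹

kcat = Vmax/[E]total = 87.0 μM/s / 2.62 μM = 33.2 s⁻¹.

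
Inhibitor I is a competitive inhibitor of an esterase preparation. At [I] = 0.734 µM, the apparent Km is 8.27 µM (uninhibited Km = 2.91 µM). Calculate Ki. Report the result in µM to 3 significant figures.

0.398 µM

Competitive: Km,app = α·Km with α = 1 + [I]/Ki.
α = Km,app/Km = 8.27/2.91 = 2.842.
Since α = 1 + [I]/Ki, [I]/Ki = 2.842 − 1 = 1.842 and Ki = 0.734/1.842 = 0.398 µM.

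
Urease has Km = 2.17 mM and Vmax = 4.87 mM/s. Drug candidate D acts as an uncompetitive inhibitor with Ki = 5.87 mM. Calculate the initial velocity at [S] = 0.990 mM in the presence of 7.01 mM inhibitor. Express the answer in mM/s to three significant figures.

1.11 mM/s

α = 1 + [I]/Ki = 1 + 7.01/5.87 = 2.194.
For an uncompetitive inhibitor, both parameters are divided by α, giving Vmax/α and Km/α: Km,app = 0.989 mM, Vmax,app = 2.22 mM/s.
v = Vmax,app·[S]/(Km,app + [S]) = 2.22 × 0.990/(0.989 + 0.990) = 1.11 mM/s.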